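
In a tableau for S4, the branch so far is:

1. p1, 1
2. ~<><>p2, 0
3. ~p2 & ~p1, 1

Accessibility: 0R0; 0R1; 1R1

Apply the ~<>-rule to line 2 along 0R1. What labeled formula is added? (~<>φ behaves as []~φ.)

~<>p2, 1

~<>φ behaves as []~φ: propagate the negated body to each accessible world.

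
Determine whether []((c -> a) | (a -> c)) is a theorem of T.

Yes, valid

Tableau for the negation ~[]((c -> a) | (a -> c)):
1. ~[]((c -> a) | (a -> c)), w0
2. ~((c -> a) | (a -> c)), w1
3. ~(c -> a), w1
4. ~(a -> c), w1
5. c, w1
6. ~a, w1
7. a, w1
8. ~c, w1
Accessibility: w0Rw0, w0Rw1, w1Rw1
Branch closes: a and ~a both at w1.
Every branch of the negation's tableau closes; the branch above is one of them.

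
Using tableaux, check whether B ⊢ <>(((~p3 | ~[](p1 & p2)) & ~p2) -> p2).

Tableau for the negation ~<>(((~p3 | ~[](p1 & p2)) & ~p2) -> p2):
1. ~<>(((~p3 | ~[](p1 & p2)) & ~p2) -> p2), w0
2. ~(((~p3 | ~[](p1 & p2)) & ~p2) -> p2), w0
3. (~p3 | ~[](p1 & p2)) & ~p2, w0
4. ~p2, w0
5. ~p3 | ~[](p1 & p2), w0
6. ~[](p1 & p2), w0
7. ~(p1 & p2), w1
8. ~(((~p3 | ~[](p1 & p2)) & ~p2) -> p2), w1
9. (~p3 | ~[](p1 & p2)) & ~p2, w1
10. ~p2, w1
11. ~p3 | ~[](p1 & p2), w1
12. ~[](p1 & p2), w1
13. ~(p1 & p2), w2
14. ~p2, w2
Accessibility: w0Rw0, w0Rw1, w1Rw0, w1Rw1, w1Rw2, w2Rw1, w2Rw2
The negation has an open branch (countermodel exists).

Invalid (countermodel exists)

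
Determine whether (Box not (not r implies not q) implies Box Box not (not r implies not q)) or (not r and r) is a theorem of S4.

Valid in S4

Tableau for the negation not ((Box not (not r implies not q) implies Box Box not (not r implies not q)) or (not r and r)):
1. not ((Box not (not r implies not q) implies Box Box not (not r implies not q)) or (not r and r)), w0
2. not (Box not (not r implies not q) implies Box Box not (not r implies not q)), w0
3. not (not r and r), w0
4. Box not (not r implies not q), w0
5. not Box Box not (not r implies not q), w0
6. not (not r implies not q), w0
7. not r, w0
8. q, w0
9. not Box not (not r implies not q), w1
10. not (not r implies not q), w1
11. not r, w1
12. q, w1
13. not r implies not q, w2
14. not (not r implies not q), w2
15. not r, w2
16. q, w2
17. not q, w2
Accessibility: w0Rw0, w0Rw1, w0Rw2, w1Rw1, w1Rw2, w2Rw2
Branch closes: q and not q both at w2.
All branches of the negation close; one closing branch shown above.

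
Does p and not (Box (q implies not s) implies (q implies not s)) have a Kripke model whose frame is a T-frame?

1. p and not (Box (q implies not s) implies (q implies not s)), w0
2. p, w0
3. not (Box (q implies not s) implies (q implies not s)), w0
4. Box (q implies not s), w0
5. not (q implies not s), w0
6. q, w0
7. s, w0
8. q implies not s, w0
9. not s, w0
Accessibility: w0Rw0
Branch closes: s and not s both at w0.
(One branch shown.) All branches close.

Unsatisfiable (every branch closes)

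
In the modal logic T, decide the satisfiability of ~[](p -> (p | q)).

No, unsatisfiable

1. ~[](p -> (p | q)), w0
2. ~(p -> (p | q)), w1   [~[]-rule on 1: fresh world w1, w0Rw1]
3. p, w1   [~->-rule on 2]
4. ~(p | q), w1   [~->-rule on 2]
5. ~p, w1   [~|-rule on 4]
6. ~q, w1   [~|-rule on 4]
Accessibility: w0Rw0, w0Rw1, w1Rw1
Branch closes: p and ~p both at w1.
(One branch shown.) All branches close.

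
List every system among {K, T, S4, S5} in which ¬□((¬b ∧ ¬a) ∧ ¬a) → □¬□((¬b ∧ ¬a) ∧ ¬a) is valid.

S5-tableau for the negation ¬(¬□((¬b ∧ ¬a) ∧ ¬a) → □¬□((¬b ∧ ¬a) ∧ ¬a)):
1. ¬(¬□((¬b ∧ ¬a) ∧ ¬a) → □¬□((¬b ∧ ¬a) ∧ ¬a)), w0
2. ¬□((¬b ∧ ¬a) ∧ ¬a), w0
3. ¬□¬□((¬b ∧ ¬a) ∧ ¬a), w0
4. ¬((¬b ∧ ¬a) ∧ ¬a), w1
5. ¬(¬b ∧ ¬a), w1
6. b, w1
7. □((¬b ∧ ¬a) ∧ ¬a), w2
8. (¬b ∧ ¬a) ∧ ¬a, w0
9. ¬b ∧ ¬a, w0
10. ¬a, w0
11. ¬b, w0
12. (¬b ∧ ¬a) ∧ ¬a, w1
13. ¬b ∧ ¬a, w1
14. ¬a, w1
15. ¬b, w1
Accessibility: w0Rw0, w0Rw1, w0Rw2, w1Rw0, w1Rw1, w1Rw2, w2Rw0, w2Rw1, w2Rw2
Branch closes: b and ¬b both at w1.
Every branch closes (one shown): valid in S5.
S4-tableau for the negation ¬(¬□((¬b ∧ ¬a) ∧ ¬a) → □¬□((¬b ∧ ¬a) ∧ ¬a)):
1. ¬(¬□((¬b ∧ ¬a) ∧ ¬a) → □¬□((¬b ∧ ¬a) ∧ ¬a)), w0
2. ¬□((¬b ∧ ¬a) ∧ ¬a), w0
3. ¬□¬□((¬b ∧ ¬a) ∧ ¬a), w0
4. ¬((¬b ∧ ¬a) ∧ ¬a), w1
5. a, w1
6. □((¬b ∧ ¬a) ∧ ¬a), w2
7. (¬b ∧ ¬a) ∧ ¬a, w2
8. ¬b ∧ ¬a, w2
9. ¬a, w2
10. ¬b, w2
Accessibility: w0Rw0, w0Rw1, w0Rw2, w1Rw1, w2Rw2
Complete open branch: countermodel on an S4-frame, so not valid in S4, nor in K, T (the same frame is also a K-frame and a T-frame).

S5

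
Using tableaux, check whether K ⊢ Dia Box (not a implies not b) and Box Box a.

Invalid (countermodel exists)

Tableau for the negation not (Dia Box (not a implies not b) and Box Box a):
1. not (Dia Box (not a implies not b) and Box Box a), u
2. not Box Box a, u
3. not Box a, v
4. not a, w
Accessibility: uRv, vRw
The negation has an open branch (countermodel exists).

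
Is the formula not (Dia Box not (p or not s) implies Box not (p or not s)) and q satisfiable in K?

1. not (Dia Box not (p or not s) implies Box not (p or not s)) and q, u
2. not (Dia Box not (p or not s) implies Box not (p or not s)), u
3. q, u
4. Dia Box not (p or not s), u
5. not Box not (p or not s), u
6. Box not (p or not s), v
7. p or not s, w
8. not s, w
Accessibility: uRv, uRw

Satisfiable (open branch found)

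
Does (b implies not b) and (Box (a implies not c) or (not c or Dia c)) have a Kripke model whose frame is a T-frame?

1. (b implies not b) and (Box (a implies not c) or (not c or Dia c)), u
2. b implies not b, u   [and-rule on 1]
3. Box (a implies not c) or (not c or Dia c), u   [and-rule on 1]
4. not b, u   [implies-rule on 2 (branches; this branch)]
5. not c or Dia c, u   [or-rule on 3 (branches; this branch)]
6. Dia c, u   [or-rule on 5 (branches; this branch)]
7. c, v   [Dia-rule on 6: fresh world v, uRv]
Accessibility: uRu, uRv, vRv

Yes, satisfiable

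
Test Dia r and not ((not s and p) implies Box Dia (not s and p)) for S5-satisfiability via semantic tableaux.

1. Dia r and not ((not s and p) implies Box Dia (not s and p)), 0
2. Dia r, 0
3. not ((not s and p) implies Box Dia (not s and p)), 0
4. not s and p, 0
5. not Box Dia (not s and p), 0
6. not s, 0
7. p, 0
8. r, 1
9. not Dia (not s and p), 2
10. not (not s and p), 0
11. not (not s and p), 1
12. not (not s and p), 2
13. not p, 0
Accessibility: 0R0, 0R1, 0R2, 1R0, 1R1, 1R2, 2R0, 2R1, 2R2
Branch closes: p and not p both at 0.
Every branch closes; the branch above is one of them.

Unsatisfiable (every branch closes)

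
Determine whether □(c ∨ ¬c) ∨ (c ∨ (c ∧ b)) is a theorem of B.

Tableau for the negation ¬(□(c ∨ ¬c) ∨ (c ∨ (c ∧ b))):
1. ¬(□(c ∨ ¬c) ∨ (c ∨ (c ∧ b))), 0
2. ¬□(c ∨ ¬c), 0
3. ¬(c ∨ (c ∧ b)), 0
4. ¬c, 0
5. ¬(c ∧ b), 0
6. ¬b, 0
7. ¬(c ∨ ¬c), 1
8. ¬c, 1
9. c, 1
Accessibility: 0R0, 0R1, 1R0, 1R1
Branch closes: c and ¬c both at 1.
All branches of the negation close; one closing branch shown above.

Yes, valid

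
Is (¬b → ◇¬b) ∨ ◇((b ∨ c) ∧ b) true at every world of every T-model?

Tableau for the negation ¬((¬b → ◇¬b) ∨ ◇((b ∨ c) ∧ b)):
1. ¬((¬b → ◇¬b) ∨ ◇((b ∨ c) ∧ b)), w0
2. ¬(¬b → ◇¬b), w0
3. ¬◇((b ∨ c) ∧ b), w0
4. ¬b, w0
5. ¬◇¬b, w0
6. ¬((b ∨ c) ∧ b), w0
7. b, w0
Accessibility: w0Rw0
Branch closes: b and ¬b both at w0.
All branches of the negation close; one closing branch shown above.

Valid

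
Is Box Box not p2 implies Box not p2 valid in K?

Not valid

Tableau for the negation not (Box Box not p2 implies Box not p2):
1. not (Box Box not p2 implies Box not p2), 0
2. Box Box not p2, 0
3. not Box not p2, 0
4. p2, 1
5. Box not p2, 1
Accessibility: 0R1
The negation has an open branch (countermodel exists).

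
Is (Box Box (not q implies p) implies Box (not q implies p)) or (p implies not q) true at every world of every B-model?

Tableau for the negation not ((Box Box (not q implies p) implies Box (not q implies p)) or (p implies not q)):
1. not ((Box Box (not q implies p) implies Box (not q implies p)) or (p implies not q)), 0
2. not (Box Box (not q implies p) implies Box (not q implies p)), 0
3. not (p implies not q), 0
4. Box Box (not q implies p), 0
5. not Box (not q implies p), 0
6. p, 0
7. q, 0
8. Box (not q implies p), 0
9. not q implies p, 0
10. not (not q implies p), 1
11. not q, 1
12. not p, 1
13. Box (not q implies p), 1
14. not q implies p, 1
15. p, 1
Accessibility: 0R0, 0R1, 1R0, 1R1
Branch closes: p and not p both at 1.
Every branch of the negation's tableau closes; the branch above is one of them.

Valid in B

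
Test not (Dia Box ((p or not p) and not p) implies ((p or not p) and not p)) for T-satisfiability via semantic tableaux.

Yes, satisfiable

1. not (Dia Box ((p or not p) and not p) implies ((p or not p) and not p)), w0
2. Dia Box ((p or not p) and not p), w0   [neg-implies-rule on 1]
3. not ((p or not p) and not p), w0   [neg-implies-rule on 1]
4. p, w0   [neg-and-rule on 3 (branches; this branch)]
5. Box ((p or not p) and not p), w1   [Dia-rule on 2: fresh world w1, w0Rw1]
6. (p or not p) and not p, w1   [Box-rule on 5 via w1Rw1]
7. p or not p, w1   [and-rule on 6]
8. not p, w1   [and-rule on 6]
Accessibility: w0Rw0, w0Rw1, w1Rw1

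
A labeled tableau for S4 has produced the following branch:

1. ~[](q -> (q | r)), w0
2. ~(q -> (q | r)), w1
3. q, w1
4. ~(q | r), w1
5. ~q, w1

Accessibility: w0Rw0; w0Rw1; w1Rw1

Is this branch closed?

Both q and ~q appear at w1.

Yes, closed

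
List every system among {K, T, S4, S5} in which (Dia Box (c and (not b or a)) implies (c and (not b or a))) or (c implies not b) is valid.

S5

S5-tableau for the negation not ((Dia Box (c and (not b or a)) implies (c and (not b or a))) or (c implies not b)):
1. not ((Dia Box (c and (not b or a)) implies (c and (not b or a))) or (c implies not b)), w0
2. not (Dia Box (c and (not b or a)) implies (c and (not b or a))), w0
3. not (c implies not b), w0
4. Dia Box (c and (not b or a)), w0
5. not (c and (not b or a)), w0
6. c, w0
7. b, w0
8. not (not b or a), w0
9. not a, w0
10. Box (c and (not b or a)), w1
11. c and (not b or a), w0
12. not b or a, w0
13. c and (not b or a), w1
14. c, w1
15. not b or a, w1
16. a, w0
Accessibility: w0Rw0, w0Rw1, w1Rw0, w1Rw1
Branch closes: a and not a both at w0.
Every branch closes (one shown): valid in S5.
S4-tableau for the negation not ((Dia Box (c and (not b or a)) implies (c and (not b or a))) or (c implies not b)):
1. not ((Dia Box (c and (not b or a)) implies (c and (not b or a))) or (c implies not b)), w0
2. not (Dia Box (c and (not b or a)) implies (c and (not b or a))), w0
3. not (c implies not b), w0
4. Dia Box (c and (not b or a)), w0
5. not (c and (not b or a)), w0
6. c, w0
7. b, w0
8. not (not b or a), w0
9. not a, w0
10. Box (c and (not b or a)), w1
11. c and (not b or a), w1
12. c, w1
13. not b or a, w1
14. a, w1
Accessibility: w0Rw0, w0Rw1, w1Rw1
Complete open branch: countermodel on an S4-frame, so not valid in S4, nor in K, T (the same frame is also a K-frame and a T-frame).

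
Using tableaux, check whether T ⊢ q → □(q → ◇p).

Tableau for the negation ¬(q → □(q → ◇p)):
1. ¬(q → □(q → ◇p)), w0
2. q, w0
3. ¬□(q → ◇p), w0
4. ¬(q → ◇p), w1
5. q, w1
6. ¬◇p, w1
7. ¬p, w1
Accessibility: w0Rw0, w0Rw1, w1Rw1
The negation has an open branch (countermodel exists).

Not valid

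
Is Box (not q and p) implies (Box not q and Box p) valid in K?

Tableau for the negation not (Box (not q and p) implies (Box not q and Box p)):
1. not (Box (not q and p) implies (Box not q and Box p)), w0
2. Box (not q and p), w0
3. not (Box not q and Box p), w0
4. not Box p, w0
5. not p, w1
6. not q and p, w1
7. not q, w1
8. p, w1
Accessibility: w0Rw1
Branch closes: p and not p both at w1.
Every branch of the negation's tableau closes; the branch above is one of them.

Valid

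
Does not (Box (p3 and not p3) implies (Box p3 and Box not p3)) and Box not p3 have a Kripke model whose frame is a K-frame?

Unsatisfiable

1. not (Box (p3 and not p3) implies (Box p3 and Box not p3)) and Box not p3, 0
2. not (Box (p3 and not p3) implies (Box p3 and Box not p3)), 0
3. Box not p3, 0
4. Box (p3 and not p3), 0
5. not (Box p3 and Box not p3), 0
6. not Box p3, 0
7. not p3, 1
8. p3 and not p3, 1
9. p3, 1
Accessibility: 0R1
Branch closes: p3 and not p3 both at 1.
Every branch closes; the branch above is one of them.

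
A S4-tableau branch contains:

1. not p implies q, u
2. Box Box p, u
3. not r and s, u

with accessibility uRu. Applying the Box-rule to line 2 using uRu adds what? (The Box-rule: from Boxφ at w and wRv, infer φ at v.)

Box p, u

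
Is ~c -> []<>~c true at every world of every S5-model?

Tableau for the negation ~(~c -> []<>~c):
1. ~(~c -> []<>~c), 0
2. ~c, 0
3. ~[]<>~c, 0
4. ~<>~c, 1
5. c, 0
Accessibility: 0R0, 0R1, 1R0, 1R1
Branch closes: c and ~c both at 0.
Every branch of the negation's tableau closes; the branch above is one of them.

Yes, valid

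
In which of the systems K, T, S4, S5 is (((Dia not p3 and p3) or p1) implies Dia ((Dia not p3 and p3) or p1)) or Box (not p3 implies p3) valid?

T, S4, S5

K-tableau for the negation not ((((Dia not p3 and p3) or p1) implies Dia ((Dia not p3 and p3) or p1)) or Box (not p3 implies p3)):
1. not ((((Dia not p3 and p3) or p1) implies Dia ((Dia not p3 and p3) or p1)) or Box (not p3 implies p3)), w0
2. not (((Dia not p3 and p3) or p1) implies Dia ((Dia not p3 and p3) or p1)), w0
3. not Box (not p3 implies p3), w0
4. (Dia not p3 and p3) or p1, w0
5. not Dia ((Dia not p3 and p3) or p1), w0
6. p1, w0
7. not (not p3 implies p3), w1
8. not p3, w1
9. not ((Dia not p3 and p3) or p1), w1
10. not (Dia not p3 and p3), w1
11. not p1, w1
Accessibility: w0Rw1
Complete open branch: countermodel on a K-frame, so not valid in K.
T-tableau for the negation not ((((Dia not p3 and p3) or p1) implies Dia ((Dia not p3 and p3) or p1)) or Box (not p3 implies p3)):
1. not ((((Dia not p3 and p3) or p1) implies Dia ((Dia not p3 and p3) or p1)) or Box (not p3 implies p3)), w0
2. not (((Dia not p3 and p3) or p1) implies Dia ((Dia not p3 and p3) or p1)), w0
3. not Box (not p3 implies p3), w0
4. (Dia not p3 and p3) or p1, w0
5. not Dia ((Dia not p3 and p3) or p1), w0
6. not ((Dia not p3 and p3) or p1), w0
7. not (Dia not p3 and p3), w0
8. not p1, w0
9. Dia not p3 and p3, w0
10. Dia not p3, w0
11. p3, w0
12. not Dia not p3, w0
13. not (not p3 implies p3), w1
14. not p3, w1
15. not ((Dia not p3 and p3) or p1), w1
16. not (Dia not p3 and p3), w1
17. not p1, w1
18. p3, w1
Accessibility: w0Rw0, w0Rw1, w1Rw1
Branch closes: p3 and not p3 both at w1.
Every branch closes (one shown): valid in T, hence also in S4, S5 (every theorem of T is a theorem of S4 and S5).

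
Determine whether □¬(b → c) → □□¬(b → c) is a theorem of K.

Tableau for the negation ¬(□¬(b → c) → □□¬(b → c)):
1. ¬(□¬(b → c) → □□¬(b → c)), w0
2. □¬(b → c), w0
3. ¬□□¬(b → c), w0
4. ¬□¬(b → c), w1
5. ¬(b → c), w1
6. b, w1
7. ¬c, w1
8. b → c, w2
9. c, w2
Accessibility: w0Rw1, w1Rw2
The negation has an open branch (countermodel exists).

Not valid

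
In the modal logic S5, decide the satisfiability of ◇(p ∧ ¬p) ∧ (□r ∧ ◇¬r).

1. ◇(p ∧ ¬p) ∧ (□r ∧ ◇¬r), 0
2. ◇(p ∧ ¬p), 0
3. □r ∧ ◇¬r, 0
4. □r, 0
5. ◇¬r, 0
6. r, 0
7. p ∧ ¬p, 1
8. p, 1
9. ¬p, 1
Accessibility: 0R0, 0R1, 1R0, 1R1
Branch closes: p and ¬p both at 1.
(One branch shown.) All branches close.

Unsatisfiable (every branch closes)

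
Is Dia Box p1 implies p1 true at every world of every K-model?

No, not valid

Tableau for the negation not (Dia Box p1 implies p1):
1. not (Dia Box p1 implies p1), w0
2. Dia Box p1, w0
3. not p1, w0
4. Box p1, w1
Accessibility: w0Rw1
The negation has an open branch (countermodel exists).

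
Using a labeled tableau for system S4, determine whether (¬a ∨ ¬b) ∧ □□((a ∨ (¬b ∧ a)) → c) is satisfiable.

Satisfiable (open branch found)

1. (¬a ∨ ¬b) ∧ □□((a ∨ (¬b ∧ a)) → c), w0
2. ¬a ∨ ¬b, w0   [∧-rule on 1]
3. □□((a ∨ (¬b ∧ a)) → c), w0   [∧-rule on 1]
4. □((a ∨ (¬b ∧ a)) → c), w0   [□-rule on 3 via w0Rw0]
5. (a ∨ (¬b ∧ a)) → c, w0   [□-rule on 4 via w0Rw0]
6. ¬b, w0   [∨-rule on 2 (branches; this branch)]
7. c, w0   [→-rule on 5 (branches; this branch)]
Accessibility: w0Rw0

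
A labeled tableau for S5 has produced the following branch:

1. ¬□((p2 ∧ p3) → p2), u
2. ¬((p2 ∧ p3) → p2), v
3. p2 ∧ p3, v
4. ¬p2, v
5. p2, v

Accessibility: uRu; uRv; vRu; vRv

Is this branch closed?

Both p2 and ¬p2 appear at v.

Yes, closed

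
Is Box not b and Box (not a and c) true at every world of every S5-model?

Tableau for the negation not (Box not b and Box (not a and c)):
1. not (Box not b and Box (not a and c)), w0
2. not Box (not a and c), w0
3. not (not a and c), w1
4. not c, w1
Accessibility: w0Rw0, w0Rw1, w1Rw0, w1Rw1
The negation has an open branch (countermodel exists).

Invalid (countermodel exists)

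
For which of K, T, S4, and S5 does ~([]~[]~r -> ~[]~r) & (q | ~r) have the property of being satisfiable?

T-tableau for the formula:
1. ~([]~[]~r -> ~[]~r) & (q | ~r), 0
2. ~([]~[]~r -> ~[]~r), 0
3. q | ~r, 0
4. []~[]~r, 0
5. []~r, 0
6. ~[]~r, 0
7. ~r, 0
8. r, 1
9. ~[]~r, 1
10. ~r, 1
Accessibility: 0R0, 0R1, 1R1
Branch closes: r and ~r both at 1.
Every branch closes (one shown): unsatisfiable in T, hence also in S4, S5 (every S4/S5-frame is a T-frame).
K-tableau for the formula:
1. ~([]~[]~r -> ~[]~r) & (q | ~r), 0
2. ~([]~[]~r -> ~[]~r), 0
3. q | ~r, 0
4. []~[]~r, 0
5. []~r, 0
6. ~r, 0
Complete open branch: satisfiable in K.

K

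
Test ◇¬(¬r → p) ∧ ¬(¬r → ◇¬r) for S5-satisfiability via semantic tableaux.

1. ◇¬(¬r → p) ∧ ¬(¬r → ◇¬r), w0
2. ◇¬(¬r → p), w0   [∧-rule on 1]
3. ¬(¬r → ◇¬r), w0   [∧-rule on 1]
4. ¬r, w0   [¬→-rule on 3]
5. ¬◇¬r, w0   [¬→-rule on 3]
6. r, w0   [¬◇-rule on 5 via w0Rw0]
Accessibility: w0Rw0
Branch closes: r and ¬r both at w0.
Every branch closes; the branch above is one of them.

No, unsatisfiable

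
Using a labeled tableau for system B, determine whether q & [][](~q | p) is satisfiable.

1. q & [][](~q | p), w0
2. q, w0
3. [][](~q | p), w0
4. [](~q | p), w0
5. ~q | p, w0
6. p, w0
Accessibility: w0Rw0

Satisfiable (open branch found)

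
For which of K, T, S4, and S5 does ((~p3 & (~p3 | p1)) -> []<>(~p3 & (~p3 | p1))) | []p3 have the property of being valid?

S4-tableau for the negation ~(((~p3 & (~p3 | p1)) -> []<>(~p3 & (~p3 | p1))) | []p3):
1. ~(((~p3 & (~p3 | p1)) -> []<>(~p3 & (~p3 | p1))) | []p3), 0
2. ~((~p3 & (~p3 | p1)) -> []<>(~p3 & (~p3 | p1))), 0
3. ~[]p3, 0
4. ~p3 & (~p3 | p1), 0
5. ~[]<>(~p3 & (~p3 | p1)), 0
6. ~p3, 0
7. ~p3 | p1, 0
8. p1, 0
9. ~p3, 1
10. ~<>(~p3 & (~p3 | p1)), 2
11. ~(~p3 & (~p3 | p1)), 2
12. ~(~p3 | p1), 2
13. p3, 2
14. ~p1, 2
Accessibility: 0R0, 0R1, 0R2, 1R1, 2R2
Complete open branch: countermodel on an S4-frame, so not valid in S4, nor in K, T (the same frame is also a K-frame and a T-frame).
S5-tableau for the negation ~(((~p3 & (~p3 | p1)) -> []<>(~p3 & (~p3 | p1))) | []p3):
1. ~(((~p3 & (~p3 | p1)) -> []<>(~p3 & (~p3 | p1))) | []p3), 0
2. ~((~p3 & (~p3 | p1)) -> []<>(~p3 & (~p3 | p1))), 0
3. ~[]p3, 0
4. ~p3 & (~p3 | p1), 0
5. ~[]<>(~p3 & (~p3 | p1)), 0
6. ~p3, 0
7. ~p3 | p1, 0
8. p1, 0
9. ~p3, 1
10. ~<>(~p3 & (~p3 | p1)), 2
11. ~(~p3 & (~p3 | p1)), 0
12. ~(~p3 & (~p3 | p1)), 1
13. ~(~p3 & (~p3 | p1)), 2
14. ~(~p3 | p1), 0
15. p3, 0
16. ~p1, 0
Accessibility: 0R0, 0R1, 0R2, 1R0, 1R1, 1R2, 2R0, 2R1, 2R2
Branch closes: p3 and ~p3 both at 0.
Every branch closes (one shown): valid in S5.

S5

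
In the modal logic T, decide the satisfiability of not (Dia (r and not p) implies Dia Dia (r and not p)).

1. not (Dia (r and not p) implies Dia Dia (r and not p)), 0
2. Dia (r and not p), 0
3. not Dia Dia (r and not p), 0
4. not Dia (r and not p), 0
5. not (r and not p), 0
6. p, 0
7. r and not p, 1
8. r, 1
9. not p, 1
10. not Dia (r and not p), 1
11. not (r and not p), 1
12. p, 1
Accessibility: 0R0, 0R1, 1R1
Branch closes: p and not p both at 1.
All branches of the tableau close; one closing branch shown above.

No, unsatisfiable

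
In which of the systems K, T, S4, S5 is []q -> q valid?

T-tableau for the negation ~([]q -> q):
1. ~([]q -> q), w0
2. []q, w0
3. ~q, w0
4. q, w0
Accessibility: w0Rw0
Branch closes: q and ~q both at w0.
Every branch closes (one shown): valid in T, hence also in S4, S5 (every theorem of T is a theorem of S4 and S5).
K-tableau for the negation ~([]q -> q):
1. ~([]q -> q), w0
2. []q, w0
3. ~q, w0
Complete open branch: countermodel on a K-frame, so not valid in K.

T, S4, S5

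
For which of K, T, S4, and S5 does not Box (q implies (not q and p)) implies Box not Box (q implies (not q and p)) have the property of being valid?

S5

S4-tableau for the negation not (not Box (q implies (not q and p)) implies Box not Box (q implies (not q and p))):
1. not (not Box (q implies (not q and p)) implies Box not Box (q implies (not q and p))), 0
2. not Box (q implies (not q and p)), 0   [neg-implies-rule on 1]
3. not Box not Box (q implies (not q and p)), 0   [neg-implies-rule on 1]
4. not (q implies (not q and p)), 1   [neg-Box-rule on 2: fresh world 1, 0R1]
5. q, 1   [neg-implies-rule on 4]
6. not (not q and p), 1   [neg-implies-rule on 4]
7. not p, 1   [neg-and-rule on 6 (branches; this branch)]
8. Box (q implies (not q and p)), 2   [neg-Box-rule on 3: fresh world 2, 0R2]
9. q implies (not q and p), 2   [Box-rule on 8 via 2R2]
10. not q and p, 2   [implies-rule on 9 (branches; this branch)]
11. not q, 2   [and-rule on 10]
12. p, 2   [and-rule on 10]
Accessibility: 0R0, 0R1, 0R2, 1R1, 2R2
Complete open branch: countermodel on an S4-frame, so not valid in S4, nor in K, T (the same frame is also a K-frame and a T-frame).
S5-tableau for the negation not (not Box (q implies (not q and p)) implies Box not Box (q implies (not q and p))):
1. not (not Box (q implies (not q and p)) implies Box not Box (q implies (not q and p))), 0
2. not Box (q implies (not q and p)), 0   [neg-implies-rule on 1]
3. not Box not Box (q implies (not q and p)), 0   [neg-implies-rule on 1]
4. not (q implies (not q and p)), 1   [neg-Box-rule on 2: fresh world 1, 0R1]
5. q, 1   [neg-implies-rule on 4]
6. not (not q and p), 1   [neg-implies-rule on 4]
7. not p, 1   [neg-and-rule on 6 (branches; this branch)]
8. Box (q implies (not q and p)), 2   [neg-Box-rule on 3: fresh world 2, 0R2]
9. q implies (not q and p), 0   [Box-rule on 8 via 2R0]
10. q implies (not q and p), 1   [Box-rule on 8 via 2R1]
11. q implies (not q and p), 2   [Box-rule on 8 via 2R2]
12. not q and p, 0   [implies-rule on 9 (branches; this branch)]
13. not q, 0   [and-rule on 12]
14. p, 0   [and-rule on 12]
15. not q and p, 1   [implies-rule on 10 (branches; this branch)]
16. not q, 1   [and-rule on 15]
17. p, 1   [and-rule on 15]
Accessibility: 0R0, 0R1, 0R2, 1R0, 1R1, 1R2, 2R0, 2R1, 2R2
Branch closes: q and not q both at 1.
Every branch closes (one shown): valid in S5.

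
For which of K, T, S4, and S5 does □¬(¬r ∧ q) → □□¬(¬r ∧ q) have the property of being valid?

S4, S5

T-tableau for the negation ¬(□¬(¬r ∧ q) → □□¬(¬r ∧ q)):
1. ¬(□¬(¬r ∧ q) → □□¬(¬r ∧ q)), w0
2. □¬(¬r ∧ q), w0   [¬→-rule on 1]
3. ¬□□¬(¬r ∧ q), w0   [¬→-rule on 1]
4. ¬(¬r ∧ q), w0   [□-rule on 2 via w0Rw0]
5. ¬q, w0   [¬∧-rule on 4 (branches; this branch)]
6. ¬□¬(¬r ∧ q), w1   [¬□-rule on 3: fresh world w1, w0Rw1]
7. ¬(¬r ∧ q), w1   [□-rule on 2 via w0Rw1]
8. ¬q, w1   [¬∧-rule on 7 (branches; this branch)]
9. ¬r ∧ q, w2   [¬□-rule on 6: fresh world w2, w1Rw2]
10. ¬r, w2   [∧-rule on 9]
11. q, w2   [∧-rule on 9]
Accessibility: w0Rw0, w0Rw1, w1Rw1, w1Rw2, w2Rw2
Complete open branch: countermodel on a T-frame, so not valid in T, nor in K (the same frame is also a K-frame).
S4-tableau for the negation ¬(□¬(¬r ∧ q) → □□¬(¬r ∧ q)):
1. ¬(□¬(¬r ∧ q) → □□¬(¬r ∧ q)), w0
2. □¬(¬r ∧ q), w0   [¬→-rule on 1]
3. ¬□□¬(¬r ∧ q), w0   [¬→-rule on 1]
4. ¬(¬r ∧ q), w0   [□-rule on 2 via w0Rw0]
5. ¬q, w0   [¬∧-rule on 4 (branches; this branch)]
6. ¬□¬(¬r ∧ q), w1   [¬□-rule on 3: fresh world w1, w0Rw1]
7. ¬(¬r ∧ q), w1   [□-rule on 2 via w0Rw1]
8. ¬q, w1   [¬∧-rule on 7 (branches; this branch)]
9. ¬r ∧ q, w2   [¬□-rule on 6: fresh world w2, w1Rw2]
10. ¬r, w2   [∧-rule on 9]
11. q, w2   [∧-rule on 9]
12. ¬(¬r ∧ q), w2   [□-rule on 2 via w0Rw2]
13. ¬q, w2   [¬∧-rule on 12 (branches; this branch)]
Accessibility: w0Rw0, w0Rw1, w0Rw2, w1Rw1, w1Rw2, w2Rw2
Branch closes: q and ¬q both at w2.
Every branch closes (one shown): valid in S4, hence also in S5 (every theorem of S4 is a theorem of S5).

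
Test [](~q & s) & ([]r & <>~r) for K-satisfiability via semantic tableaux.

1. [](~q & s) & ([]r & <>~r), u
2. [](~q & s), u   [&-rule on 1]
3. []r & <>~r, u   [&-rule on 1]
4. []r, u   [&-rule on 3]
5. <>~r, u   [&-rule on 3]
6. ~r, v   [<>-rule on 5: fresh world v, uRv]
7. ~q & s, v   [[]-rule on 2 via uRv]
8. ~q, v   [&-rule on 7]
9. s, v   [&-rule on 7]
10. r, v   [[]-rule on 4 via uRv]
Accessibility: uRv
Branch closes: r and ~r both at v.
All branches of the tableau close; one closing branch shown above.

Unsatisfiable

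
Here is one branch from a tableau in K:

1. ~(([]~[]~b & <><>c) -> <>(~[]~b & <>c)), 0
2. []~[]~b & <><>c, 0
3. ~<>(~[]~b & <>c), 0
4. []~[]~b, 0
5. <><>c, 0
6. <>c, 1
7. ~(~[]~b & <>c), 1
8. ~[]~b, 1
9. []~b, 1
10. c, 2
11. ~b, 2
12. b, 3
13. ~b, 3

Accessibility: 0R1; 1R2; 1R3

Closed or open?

Both b and ~b appear at 3.

Yes, closed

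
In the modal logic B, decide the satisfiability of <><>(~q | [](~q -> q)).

1. <><>(~q | [](~q -> q)), w0
2. <>(~q | [](~q -> q)), w1
3. ~q | [](~q -> q), w2
4. [](~q -> q), w2
5. ~q -> q, w1
6. ~q -> q, w2
7. q, w1
8. q, w2
Accessibility: w0Rw0, w0Rw1, w1Rw0, w1Rw1, w1Rw2, w2Rw1, w2Rw2

Yes, satisfiable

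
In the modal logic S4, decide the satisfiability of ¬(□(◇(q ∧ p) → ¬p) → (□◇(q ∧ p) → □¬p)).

1. ¬(□(◇(q ∧ p) → ¬p) → (□◇(q ∧ p) → □¬p)), 0
2. □(◇(q ∧ p) → ¬p), 0   [¬→-rule on 1]
3. ¬(□◇(q ∧ p) → □¬p), 0   [¬→-rule on 1]
4. □◇(q ∧ p), 0   [¬→-rule on 3]
5. ¬□¬p, 0   [¬→-rule on 3]
6. ◇(q ∧ p) → ¬p, 0   [□-rule on 2 via 0R0]
7. ◇(q ∧ p), 0   [□-rule on 4 via 0R0]
8. ¬◇(q ∧ p), 0   [→-rule on 6 (branches; this branch)]
9. ¬(q ∧ p), 0   [¬◇-rule on 8 via 0R0]
10. ¬p, 0   [¬∧-rule on 9 (branches; this branch)]
11. p, 1   [¬□-rule on 5: fresh world 1, 0R1]
12. ◇(q ∧ p) → ¬p, 1   [□-rule on 2 via 0R1]
13. ◇(q ∧ p), 1   [□-rule on 4 via 0R1]
14. ¬(q ∧ p), 1   [¬◇-rule on 8 via 0R1]
15. ¬◇(q ∧ p), 1   [→-rule on 12 (branches; this branch)]
16. ¬q, 1   [¬∧-rule on 14 (branches; this branch)]
17. q ∧ p, 2   [◇-rule on 7: fresh world 2, 0R2]
18. q, 2   [∧-rule on 17]
19. p, 2   [∧-rule on 17]
20. ◇(q ∧ p) → ¬p, 2   [□-rule on 2 via 0R2]
21. ◇(q ∧ p), 2   [□-rule on 4 via 0R2]
22. ¬(q ∧ p), 2   [¬◇-rule on 8 via 0R2]
23. ¬◇(q ∧ p), 2   [→-rule on 20 (branches; this branch)]
24. ¬p, 2   [¬∧-rule on 22 (branches; this branch)]
Accessibility: 0R0, 0R1, 0R2, 1R1, 2R2
Branch closes: p and ¬p both at 2.
All branches of the tableau close; one closing branch shown above.

Unsatisfiable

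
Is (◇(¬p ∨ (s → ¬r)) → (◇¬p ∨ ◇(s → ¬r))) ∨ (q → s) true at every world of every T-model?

Tableau for the negation ¬((◇(¬p ∨ (s → ¬r)) → (◇¬p ∨ ◇(s → ¬r))) ∨ (q → s)):
1. ¬((◇(¬p ∨ (s → ¬r)) → (◇¬p ∨ ◇(s → ¬r))) ∨ (q → s)), w0
2. ¬(◇(¬p ∨ (s → ¬r)) → (◇¬p ∨ ◇(s → ¬r))), w0
3. ¬(q → s), w0
4. ◇(¬p ∨ (s → ¬r)), w0
5. ¬(◇¬p ∨ ◇(s → ¬r)), w0
6. q, w0
7. ¬s, w0
8. ¬◇¬p, w0
9. ¬◇(s → ¬r), w0
10. p, w0
11. ¬(s → ¬r), w0
12. s, w0
13. r, w0
Accessibility: w0Rw0
Branch closes: s and ¬s both at w0.
All branches of the negation close; one closing branch shown above.

Valid in T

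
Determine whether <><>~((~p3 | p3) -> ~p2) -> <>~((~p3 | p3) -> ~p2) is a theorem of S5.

Tableau for the negation ~(<><>~((~p3 | p3) -> ~p2) -> <>~((~p3 | p3) -> ~p2)):
1. ~(<><>~((~p3 | p3) -> ~p2) -> <>~((~p3 | p3) -> ~p2)), 0
2. <><>~((~p3 | p3) -> ~p2), 0   [~->-rule on 1]
3. ~<>~((~p3 | p3) -> ~p2), 0   [~->-rule on 1]
4. (~p3 | p3) -> ~p2, 0   [~<>-rule on 3 via 0R0]
5. ~p2, 0   [->-rule on 4 (branches; this branch)]
6. <>~((~p3 | p3) -> ~p2), 1   [<>-rule on 2: fresh world 1, 0R1]
7. (~p3 | p3) -> ~p2, 1   [~<>-rule on 3 via 0R1]
8. ~p2, 1   [->-rule on 7 (branches; this branch)]
9. ~((~p3 | p3) -> ~p2), 2   [<>-rule on 6: fresh world 2, 1R2]
10. ~p3 | p3, 2   [~->-rule on 9]
11. p2, 2   [~->-rule on 9]
12. (~p3 | p3) -> ~p2, 2   [~<>-rule on 3 via 0R2]
13. p3, 2   [|-rule on 10 (branches; this branch)]
14. ~(~p3 | p3), 2   [->-rule on 12 (branches; this branch)]
15. ~p3, 2   [~|-rule on 14]
Accessibility: 0R0, 0R1, 0R2, 1R0, 1R1, 1R2, 2R0, 2R1, 2R2
Branch closes: p3 and ~p3 both at 2.
Every branch of the negation's tableau closes; the branch above is one of them.

Valid in S5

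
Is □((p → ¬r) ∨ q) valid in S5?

Tableau for the negation ¬□((p → ¬r) ∨ q):
1. ¬□((p → ¬r) ∨ q), 0
2. ¬((p → ¬r) ∨ q), 1
3. ¬(p → ¬r), 1
4. ¬q, 1
5. p, 1
6. r, 1
Accessibility: 0R0, 0R1, 1R0, 1R1
The negation has an open branch (countermodel exists).

Invalid (countermodel exists)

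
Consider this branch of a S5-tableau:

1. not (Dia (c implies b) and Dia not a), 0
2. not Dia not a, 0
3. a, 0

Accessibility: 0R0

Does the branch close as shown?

No, open

No atom appears with both signs at the same world.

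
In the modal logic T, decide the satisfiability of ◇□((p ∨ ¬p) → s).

Satisfiable

1. ◇□((p ∨ ¬p) → s), u
2. □((p ∨ ¬p) → s), v
3. (p ∨ ¬p) → s, v
4. s, v
Accessibility: uRu, uRv, vRv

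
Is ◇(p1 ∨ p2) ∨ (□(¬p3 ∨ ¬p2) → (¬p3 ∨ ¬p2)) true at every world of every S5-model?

Valid in S5

Tableau for the negation ¬(◇(p1 ∨ p2) ∨ (□(¬p3 ∨ ¬p2) → (¬p3 ∨ ¬p2))):
1. ¬(◇(p1 ∨ p2) ∨ (□(¬p3 ∨ ¬p2) → (¬p3 ∨ ¬p2))), u
2. ¬◇(p1 ∨ p2), u
3. ¬(□(¬p3 ∨ ¬p2) → (¬p3 ∨ ¬p2)), u
4. □(¬p3 ∨ ¬p2), u
5. ¬(¬p3 ∨ ¬p2), u
6. p3, u
7. p2, u
8. ¬(p1 ∨ p2), u
9. ¬p1, u
10. ¬p2, u
Accessibility: uRu
Branch closes: p2 and ¬p2 both at u.
Every branch of the negation's tableau closes; the branch above is one of them.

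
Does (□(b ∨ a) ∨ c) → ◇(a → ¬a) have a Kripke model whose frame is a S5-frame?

1. (□(b ∨ a) ∨ c) → ◇(a → ¬a), 0
2. ◇(a → ¬a), 0   [→-rule on 1 (branches; this branch)]
3. a → ¬a, 1   [◇-rule on 2: fresh world 1, 0R1]
4. ¬a, 1   [→-rule on 3 (branches; this branch)]
Accessibility: 0R0, 0R1, 1R0, 1R1

Yes, satisfiable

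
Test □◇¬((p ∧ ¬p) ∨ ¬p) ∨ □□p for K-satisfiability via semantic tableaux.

Yes, satisfiable

1. □◇¬((p ∧ ¬p) ∨ ¬p) ∨ □□p, w0
2. □□p, w0   [∨-rule on 1 (branches; this branch)]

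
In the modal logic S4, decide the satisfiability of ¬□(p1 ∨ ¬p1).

No, unsatisfiable

1. ¬□(p1 ∨ ¬p1), 0
2. ¬(p1 ∨ ¬p1), 1
3. ¬p1, 1
4. p1, 1
Accessibility: 0R0, 0R1, 1R1
Branch closes: p1 and ¬p1 both at 1.
All branches of the tableau close; one closing branch shown above.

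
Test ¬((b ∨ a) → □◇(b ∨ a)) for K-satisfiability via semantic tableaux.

1. ¬((b ∨ a) → □◇(b ∨ a)), 0
2. b ∨ a, 0   [¬→-rule on 1]
3. ¬□◇(b ∨ a), 0   [¬→-rule on 1]
4. a, 0   [∨-rule on 2 (branches; this branch)]
5. ¬◇(b ∨ a), 1   [¬□-rule on 3: fresh world 1, 0R1]
Accessibility: 0R1

Yes, satisfiable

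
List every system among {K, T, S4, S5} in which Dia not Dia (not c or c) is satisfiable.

K

T-tableau for the formula:
1. Dia not Dia (not c or c), w0
2. not Dia (not c or c), w1
3. not (not c or c), w1
4. c, w1
5. not c, w1
Accessibility: w0Rw0, w0Rw1, w1Rw1
Branch closes: c and not c both at w1.
Every branch closes (one shown): unsatisfiable in T, hence also in S4, S5 (every S4/S5-frame is a T-frame).
K-tableau for the formula:
1. Dia not Dia (not c or c), w0
2. not Dia (not c or c), w1
Accessibility: w0Rw1
Complete open branch: satisfiable in K.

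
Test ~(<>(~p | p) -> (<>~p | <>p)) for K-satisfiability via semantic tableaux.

Unsatisfiable (every branch closes)

1. ~(<>(~p | p) -> (<>~p | <>p)), w0
2. <>(~p | p), w0
3. ~(<>~p | <>p), w0
4. ~<>~p, w0
5. ~<>p, w0
6. ~p | p, w1
7. p, w1
8. ~p, w1
Accessibility: w0Rw1
Branch closes: p and ~p both at w1.
Every branch closes; the branch above is one of them.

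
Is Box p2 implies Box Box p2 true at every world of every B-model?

Not valid

Tableau for the negation not (Box p2 implies Box Box p2):
1. not (Box p2 implies Box Box p2), 0
2. Box p2, 0
3. not Box Box p2, 0
4. p2, 0
5. not Box p2, 1
6. p2, 1
7. not p2, 2
Accessibility: 0R0, 0R1, 1R0, 1R1, 1R2, 2R1, 2R2
The negation has an open branch (countermodel exists).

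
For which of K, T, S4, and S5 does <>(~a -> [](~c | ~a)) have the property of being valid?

T, S4, S5

K-tableau for the negation ~<>(~a -> [](~c | ~a)):
1. ~<>(~a -> [](~c | ~a)), w0
Complete open branch: countermodel on a K-frame, so not valid in K.
T-tableau for the negation ~<>(~a -> [](~c | ~a)):
1. ~<>(~a -> [](~c | ~a)), w0
2. ~(~a -> [](~c | ~a)), w0   [~<>-rule on 1 via w0Rw0]
3. ~a, w0   [~->-rule on 2]
4. ~[](~c | ~a), w0   [~->-rule on 2]
5. ~(~c | ~a), w1   [~[]-rule on 4: fresh world w1, w0Rw1]
6. c, w1   [~|-rule on 5]
7. a, w1   [~|-rule on 5]
8. ~(~a -> [](~c | ~a)), w1   [~<>-rule on 1 via w0Rw1]
9. ~a, w1   [~->-rule on 8]
10. ~[](~c | ~a), w1   [~->-rule on 8]
Accessibility: w0Rw0, w0Rw1, w1Rw1
Branch closes: a and ~a both at w1.
Every branch closes (one shown): valid in T, hence also in S4, S5 (every theorem of T is a theorem of S4 and S5).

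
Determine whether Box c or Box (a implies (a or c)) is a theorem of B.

Tableau for the negation not (Box c or Box (a implies (a or c))):
1. not (Box c or Box (a implies (a or c))), w0
2. not Box c, w0   [neg-or-rule on 1]
3. not Box (a implies (a or c)), w0   [neg-or-rule on 1]
4. not c, w1   [neg-Box-rule on 2: fresh world w1, w0Rw1]
5. not (a implies (a or c)), w2   [neg-Box-rule on 3: fresh world w2, w0Rw2]
6. a, w2   [neg-implies-rule on 5]
7. not (a or c), w2   [neg-implies-rule on 5]
8. not a, w2   [neg-or-rule on 7]
9. not c, w2   [neg-or-rule on 7]
Accessibility: w0Rw0, w0Rw1, w0Rw2, w1Rw0, w1Rw1, w2Rw0, w2Rw2
Branch closes: a and not a both at w2.
All branches of the negation close; one closing branch shown above.

Valid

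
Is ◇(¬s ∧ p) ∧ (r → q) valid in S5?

Tableau for the negation ¬(◇(¬s ∧ p) ∧ (r → q)):
1. ¬(◇(¬s ∧ p) ∧ (r → q)), 0
2. ¬(r → q), 0
3. r, 0
4. ¬q, 0
Accessibility: 0R0
The negation has an open branch (countermodel exists).

Not valid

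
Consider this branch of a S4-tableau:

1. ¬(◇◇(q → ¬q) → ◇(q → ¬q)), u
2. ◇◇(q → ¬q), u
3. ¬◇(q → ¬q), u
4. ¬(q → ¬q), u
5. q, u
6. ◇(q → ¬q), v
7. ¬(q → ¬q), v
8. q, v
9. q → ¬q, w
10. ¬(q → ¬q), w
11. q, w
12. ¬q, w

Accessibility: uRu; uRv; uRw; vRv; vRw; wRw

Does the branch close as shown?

Both q and ¬q appear at w.

Yes, closed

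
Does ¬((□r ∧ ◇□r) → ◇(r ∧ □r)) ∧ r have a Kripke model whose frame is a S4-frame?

Unsatisfiable (every branch closes)

1. ¬((□r ∧ ◇□r) → ◇(r ∧ □r)) ∧ r, u
2. ¬((□r ∧ ◇□r) → ◇(r ∧ □r)), u
3. r, u
4. □r ∧ ◇□r, u
5. ¬◇(r ∧ □r), u
6. □r, u
7. ◇□r, u
8. ¬(r ∧ □r), u
9. ¬□r, u
10. □r, v
11. ¬(r ∧ □r), v
12. r, v
13. ¬□r, v
14. ¬r, w
15. ¬(r ∧ □r), w
16. r, w
Accessibility: uRu, uRv, uRw, vRv, wRw
Branch closes: r and ¬r both at w.
Every branch closes; the branch above is one of them.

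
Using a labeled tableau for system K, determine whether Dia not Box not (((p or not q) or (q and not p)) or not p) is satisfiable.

1. Dia not Box not (((p or not q) or (q and not p)) or not p), w0
2. not Box not (((p or not q) or (q and not p)) or not p), w1
3. ((p or not q) or (q and not p)) or not p, w2
4. not p, w2
Accessibility: w0Rw1, w1Rw2

Satisfiable (open branch found)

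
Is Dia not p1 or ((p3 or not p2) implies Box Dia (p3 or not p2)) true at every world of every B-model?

Tableau for the negation not (Dia not p1 or ((p3 or not p2) implies Box Dia (p3 or not p2))):
1. not (Dia not p1 or ((p3 or not p2) implies Box Dia (p3 or not p2))), 0
2. not Dia not p1, 0
3. not ((p3 or not p2) implies Box Dia (p3 or not p2)), 0
4. p3 or not p2, 0
5. not Box Dia (p3 or not p2), 0
6. p1, 0
7. not p2, 0
8. not Dia (p3 or not p2), 1
9. p1, 1
10. not (p3 or not p2), 0
11. not p3, 0
12. p2, 0
Accessibility: 0R0, 0R1, 1R0, 1R1
Branch closes: p2 and not p2 both at 0.
All branches of the negation close; one closing branch shown above.

Yes, valid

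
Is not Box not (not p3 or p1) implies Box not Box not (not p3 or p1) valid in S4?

No, not valid

Tableau for the negation not (not Box not (not p3 or p1) implies Box not Box not (not p3 or p1)):
1. not (not Box not (not p3 or p1) implies Box not Box not (not p3 or p1)), u
2. not Box not (not p3 or p1), u
3. not Box not Box not (not p3 or p1), u
4. not p3 or p1, v
5. p1, v
6. Box not (not p3 or p1), w
7. not (not p3 or p1), w
8. p3, w
9. not p1, w
Accessibility: uRu, uRv, uRw, vRv, wRw
The negation has an open branch (countermodel exists).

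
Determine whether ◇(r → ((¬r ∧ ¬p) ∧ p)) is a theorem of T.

Invalid (countermodel exists)

Tableau for the negation ¬◇(r → ((¬r ∧ ¬p) ∧ p)):
1. ¬◇(r → ((¬r ∧ ¬p) ∧ p)), w0
2. ¬(r → ((¬r ∧ ¬p) ∧ p)), w0
3. r, w0
4. ¬((¬r ∧ ¬p) ∧ p), w0
5. ¬p, w0
Accessibility: w0Rw0
The negation has an open branch (countermodel exists).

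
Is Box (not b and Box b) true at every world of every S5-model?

Tableau for the negation not Box (not b and Box b):
1. not Box (not b and Box b), u
2. not (not b and Box b), v   [neg-Box-rule on 1: fresh world v, uRv]
3. not Box b, v   [neg-and-rule on 2 (branches; this branch)]
4. not b, w   [neg-Box-rule on 3: fresh world w, vRw]
Accessibility: uRu, uRv, uRw, vRu, vRv, vRw, wRu, wRv, wRw
The negation has an open branch (countermodel exists).

No, not valid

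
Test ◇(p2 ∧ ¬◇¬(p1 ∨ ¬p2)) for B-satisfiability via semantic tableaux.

1. ◇(p2 ∧ ¬◇¬(p1 ∨ ¬p2)), w0
2. p2 ∧ ¬◇¬(p1 ∨ ¬p2), w1
3. p2, w1
4. ¬◇¬(p1 ∨ ¬p2), w1
5. p1 ∨ ¬p2, w0
6. p1 ∨ ¬p2, w1
7. ¬p2, w0
8. p1, w1
Accessibility: w0Rw0, w0Rw1, w1Rw0, w1Rw1

Yes, satisfiable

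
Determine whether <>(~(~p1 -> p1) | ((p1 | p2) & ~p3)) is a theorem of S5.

Not valid

Tableau for the negation ~<>(~(~p1 -> p1) | ((p1 | p2) & ~p3)):
1. ~<>(~(~p1 -> p1) | ((p1 | p2) & ~p3)), u
2. ~(~(~p1 -> p1) | ((p1 | p2) & ~p3)), u   [~<>-rule on 1 via uRu]
3. ~p1 -> p1, u   [~|-rule on 2]
4. ~((p1 | p2) & ~p3), u   [~|-rule on 2]
5. p1, u   [->-rule on 3 (branches; this branch)]
6. p3, u   [~&-rule on 4 (branches; this branch)]
Accessibility: uRu
The negation has an open branch (countermodel exists).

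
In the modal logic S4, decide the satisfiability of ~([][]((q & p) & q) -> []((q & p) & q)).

1. ~([][]((q & p) & q) -> []((q & p) & q)), 0
2. [][]((q & p) & q), 0
3. ~[]((q & p) & q), 0
4. []((q & p) & q), 0
5. (q & p) & q, 0
6. q & p, 0
7. q, 0
8. p, 0
9. ~((q & p) & q), 1
10. []((q & p) & q), 1
11. (q & p) & q, 1
12. q & p, 1
13. q, 1
14. p, 1
15. ~(q & p), 1
16. ~p, 1
Accessibility: 0R0, 0R1, 1R1
Branch closes: p and ~p both at 1.
(One branch shown.) All branches close.

Unsatisfiable (every branch closes)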